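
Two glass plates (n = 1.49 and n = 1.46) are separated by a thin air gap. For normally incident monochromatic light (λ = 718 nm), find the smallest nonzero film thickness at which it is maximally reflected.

Ray reflecting at the top interface goes from n = 1.49 toward n = 1.0: no phase shift.
At the lower boundary (n = 1.0 to n = 1.46) the reflected ray undergoes a half-wave phase shift.
Exactly one π shift → a net half-wave offset.
For maximum reflection here: 2 n t = (m + ½) λ.
Minimum at m = 0: t = λ / (4 n) = 718 / (4 × 1.0) = 180 nm.

180 nm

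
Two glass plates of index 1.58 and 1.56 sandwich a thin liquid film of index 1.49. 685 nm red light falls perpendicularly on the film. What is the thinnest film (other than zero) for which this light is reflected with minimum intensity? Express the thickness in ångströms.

At the upper boundary (n = 1.58 to n = 1.49) the reflected ray undergoes no phase shift.
At the lower boundary (n = 1.49 to n = 1.56) the reflected ray undergoes a half-wave phase shift.
Exactly one π shift → a net half-wave offset.
With one net inversion, destructive interference in reflection requires 2 n t = m λ.
Minimum nonzero at m = 1: t = λ / (2 n) = 685 / (2 × 1.49) = 230 nm.

2299 Å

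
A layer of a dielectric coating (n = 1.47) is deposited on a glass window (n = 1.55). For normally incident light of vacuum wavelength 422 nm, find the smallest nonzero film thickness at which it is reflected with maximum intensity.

Top surface (1.0 → 1.47): reflection off a higher-index medium gives a half-wave phase shift.
At the lower boundary (n = 1.47 to n = 1.55) the reflected ray undergoes a half-wave phase shift.
Zero or two π shifts → no net half-wave offset.
For bright reflection here: 2 n t = m λ.
Minimum nonzero at m = 1: t = λ / (2 n) = 422 / (2 × 1.47) = 144 nm.

144 nm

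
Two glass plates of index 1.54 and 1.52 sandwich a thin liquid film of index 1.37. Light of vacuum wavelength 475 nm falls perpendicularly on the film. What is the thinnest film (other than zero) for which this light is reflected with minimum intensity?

173 nm

Ray reflecting at the top interface goes from n = 1.54 toward n = 1.37: no phase shift.
Bottom surface (1.37 → 1.52): reflection off a higher-index medium gives a half-wave phase shift.
Exactly one π shift → a net half-wave offset.
So the condition for destructive reflection is 2 n t = m λ.
Minimum nonzero at m = 1: t = λ / (2 n) = 475 / (2 × 1.37) = 173 nm.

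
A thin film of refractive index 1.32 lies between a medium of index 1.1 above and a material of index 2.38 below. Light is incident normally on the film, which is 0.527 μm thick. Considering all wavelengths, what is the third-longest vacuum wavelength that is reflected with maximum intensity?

Ray reflecting at the top interface goes from n = 1.1 toward n = 1.32: a half-wave phase shift.
Bottom surface (1.32 → 2.38): reflection off a higher-index medium gives a half-wave phase shift.
Zero or two π shifts → no net half-wave offset.
So the condition for constructive reflection is 2 n t = m λ.
λ = 2 n t / m. The third-longest wavelength is m = 3: λ = 2 × 1.32 × 527 / 3.00 = 464 nm.

464 nm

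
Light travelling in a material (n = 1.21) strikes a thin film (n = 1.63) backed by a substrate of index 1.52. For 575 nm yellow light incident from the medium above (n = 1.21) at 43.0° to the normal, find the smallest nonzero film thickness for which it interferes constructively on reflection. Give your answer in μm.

Ray reflecting at the top interface goes from n = 1.21 toward n = 1.63: a half-wave phase shift.
At the lower boundary (n = 1.63 to n = 1.52) the reflected ray undergoes no phase shift.
The two reflections differ by half a wavelength.
So the condition for constructive reflection is 2 n t cos θ_r = (m + ½) λ.
Snell's law: 1.21 sin 43.0° = 1.63 sin θ_r → sin θ_r = 0.506, cos θ_r = 0.862.
Minimum at m = 0: t = λ / (4 n cos θ_r) = 575 / (4 × 1.63 × 0.862) = 102 nm.

0.102 μm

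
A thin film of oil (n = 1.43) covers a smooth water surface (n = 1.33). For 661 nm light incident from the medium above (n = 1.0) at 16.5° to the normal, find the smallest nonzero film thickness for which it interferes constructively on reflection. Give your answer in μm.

0.118 μm

Top surface (1.0 → 1.43): reflection off a higher-index medium gives a half-wave phase shift.
Ray reflecting at the bottom interface goes from n = 1.43 toward n = 1.33: no phase shift.
The two reflections differ by half a wavelength.
So the condition for constructive reflection is 2 n t cos θ_r = (m + ½) λ.
Snell's law: 1.0 sin 16.5° = 1.43 sin θ_r → sin θ_r = 0.199, cos θ_r = 0.980.
Minimum at m = 0: t = λ / (4 n cos θ_r) = 661 / (4 × 1.43 × 0.980) = 118 nm.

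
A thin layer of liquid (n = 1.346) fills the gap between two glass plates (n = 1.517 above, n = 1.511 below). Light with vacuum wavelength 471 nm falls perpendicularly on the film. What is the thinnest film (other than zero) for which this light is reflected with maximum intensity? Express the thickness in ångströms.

Ray reflecting at the top interface goes from n = 1.517 toward n = 1.346: no phase shift.
Bottom surface (1.346 → 1.511): reflection off a higher-index medium gives a half-wave phase shift.
The two reflections differ by half a wavelength.
With one net inversion, constructive interference in reflection requires 2 n t = (m + ½) λ.
Minimum at m = 0: t = λ / (4 n) = 471 / (4 × 1.346) = 87.5 nm.

875 Å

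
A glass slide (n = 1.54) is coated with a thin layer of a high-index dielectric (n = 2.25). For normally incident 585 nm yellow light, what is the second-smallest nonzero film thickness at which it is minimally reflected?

260 nm

Top surface (1.0 → 2.25): reflection off a higher-index medium gives a half-wave phase shift.
Bottom surface (2.25 → 1.54): reflection off a lower-index medium gives no phase shift.
The two reflections differ by half a wavelength.
So the condition for destructive reflection is 2 n t = m λ.
The second-smallest nonzero thickness corresponds to m = 2: t = m λ / (2 n) = 2.00 × 585 / (2 × 2.25) = 260 nm.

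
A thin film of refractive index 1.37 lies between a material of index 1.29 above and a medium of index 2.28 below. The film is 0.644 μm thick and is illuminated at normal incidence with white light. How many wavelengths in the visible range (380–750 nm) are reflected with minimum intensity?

3

Top surface (1.29 → 1.37): reflection off a higher-index medium gives a half-wave phase shift.
Ray reflecting at the bottom interface goes from n = 1.37 toward n = 2.28: a half-wave phase shift.
Net: no relative phase inversion (both shifts match).
For dark reflection here: 2 n t = (m + ½) λ.
λ = 2 n t / (m + ½) = 1765 / (m + ½) nm.
m=1: 1176 nm (IR); m=2: 706 nm (visible); m=3: 504 nm (visible); m=4: 392 nm (visible); m=5: 321 nm (UV).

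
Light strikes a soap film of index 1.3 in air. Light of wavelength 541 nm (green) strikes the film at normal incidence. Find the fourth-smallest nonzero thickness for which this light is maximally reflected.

728 nm

Top surface (1.0 → 1.3): reflection off a higher-index medium gives a half-wave phase shift.
Ray reflecting at the bottom interface goes from n = 1.3 toward n = 1.0: no phase shift.
Exactly one π shift → a net half-wave offset.
For strong reflection here: 2 n t = (m + ½) λ.
The fourth-smallest nonzero thickness corresponds to m = 3: t = (m + ½) λ / (2 n) = 3.50 × 541 / (2 × 1.3) = 728 nm.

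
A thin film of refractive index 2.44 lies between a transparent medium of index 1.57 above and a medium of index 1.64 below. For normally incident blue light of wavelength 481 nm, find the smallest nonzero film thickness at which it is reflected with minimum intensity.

Top surface (1.57 → 2.44): reflection off a higher-index medium gives a half-wave phase shift.
At the lower boundary (n = 2.44 to n = 1.64) the reflected ray undergoes no phase shift.
Exactly one π shift → a net half-wave offset.
For dark reflection here: 2 n t = m λ.
Minimum nonzero at m = 1: t = λ / (2 n) = 481 / (2 × 2.44) = 98.6 nm.

98.6 nm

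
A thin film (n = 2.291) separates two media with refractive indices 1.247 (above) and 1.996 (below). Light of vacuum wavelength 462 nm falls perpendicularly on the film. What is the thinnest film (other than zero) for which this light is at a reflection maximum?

50.4 nm

Top surface (1.247 → 2.291): reflection off a higher-index medium gives a half-wave phase shift.
Ray reflecting at the bottom interface goes from n = 2.291 toward n = 1.996: no phase shift.
Net: one phase inversion between the two reflected rays.
For bright reflection here: 2 n t = (m + ½) λ.
Minimum at m = 0: t = λ / (4 n) = 462 / (4 × 2.291) = 50.4 nm.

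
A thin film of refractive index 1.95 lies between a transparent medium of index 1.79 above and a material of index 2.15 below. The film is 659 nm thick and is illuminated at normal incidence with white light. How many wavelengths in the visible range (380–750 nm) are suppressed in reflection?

4

Top surface (1.79 → 1.95): reflection off a higher-index medium gives a half-wave phase shift.
Ray reflecting at the bottom interface goes from n = 1.95 toward n = 2.15: a half-wave phase shift.
The two reflections carry the same phase change, so no net offset.
For dark reflection here: 2 n t = (m + ½) λ.
λ = 2 n t / (m + ½) = 2570 / (m + ½) nm.
m=2: 1028 nm (IR); m=3: 734 nm (visible); m=4: 571 nm (visible); m=5: 467 nm (visible); m=6: 395 nm (visible); m=7: 343 nm (UV).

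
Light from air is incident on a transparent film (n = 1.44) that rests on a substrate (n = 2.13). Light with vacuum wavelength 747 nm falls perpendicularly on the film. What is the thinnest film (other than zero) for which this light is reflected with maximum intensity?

At the upper boundary (n = 1.0 to n = 1.44) the reflected ray undergoes a half-wave phase shift.
At the lower boundary (n = 1.44 to n = 2.13) the reflected ray undergoes a half-wave phase shift.
Net: no relative phase inversion (both shifts match).
With no net inversion, constructive interference in reflection requires 2 n t = m λ.
Minimum nonzero at m = 1: t = λ / (2 n) = 747 / (2 × 1.44) = 259 nm.

259 nm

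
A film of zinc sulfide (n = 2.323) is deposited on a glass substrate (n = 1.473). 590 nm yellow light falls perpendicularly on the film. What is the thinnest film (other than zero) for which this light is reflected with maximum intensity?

63.5 nm

Top surface (1.0 → 2.323): reflection off a higher-index medium gives a half-wave phase shift.
Ray reflecting at the bottom interface goes from n = 2.323 toward n = 1.473: no phase shift.
Net: one phase inversion between the two reflected rays.
With one net inversion, constructive interference in reflection requires 2 n t = (m + ½) λ.
Minimum at m = 0: t = λ / (4 n) = 590 / (4 × 2.323) = 63.5 nm.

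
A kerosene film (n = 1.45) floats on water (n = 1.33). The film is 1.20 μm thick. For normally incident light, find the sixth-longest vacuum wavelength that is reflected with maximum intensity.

Top surface (1.0 → 1.45): reflection off a higher-index medium gives a half-wave phase shift.
Bottom surface (1.45 → 1.33): reflection off a lower-index medium gives no phase shift.
Net: one phase inversion between the two reflected rays.
With one net inversion, constructive interference in reflection requires 2 n t = (m + ½) λ.
λ = 2 n t / (m + ½). The sixth-longest wavelength is m = 5: λ = 2 × 1.45 × 1200 / 5.50 = 633 nm.

633 nm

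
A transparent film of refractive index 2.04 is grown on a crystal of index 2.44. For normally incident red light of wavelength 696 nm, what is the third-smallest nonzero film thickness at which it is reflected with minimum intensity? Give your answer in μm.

0.426 μm

Top surface (1.0 → 2.04): reflection off a higher-index medium gives a half-wave phase shift.
At the lower boundary (n = 2.04 to n = 2.44) the reflected ray undergoes a half-wave phase shift.
The two reflections carry the same phase change, so no net offset.
So the condition for destructive reflection is 2 n t = (m + ½) λ.
The third-smallest nonzero thickness corresponds to m = 2: t = (m + ½) λ / (2 n) = 2.50 × 696 / (2 × 2.04) = 426 nm.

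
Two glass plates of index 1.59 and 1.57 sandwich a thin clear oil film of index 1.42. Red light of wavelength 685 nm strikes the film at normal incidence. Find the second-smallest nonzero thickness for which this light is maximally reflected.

Top surface (1.59 → 1.42): reflection off a lower-index medium gives no phase shift.
At the lower boundary (n = 1.42 to n = 1.57) the reflected ray undergoes a half-wave phase shift.
The two reflections differ by half a wavelength.
For bright reflection here: 2 n t = (m + ½) λ.
The second-smallest nonzero thickness corresponds to m = 1: t = (m + ½) λ / (2 n) = 1.50 × 685 / (2 × 1.42) = 362 nm.

362 nm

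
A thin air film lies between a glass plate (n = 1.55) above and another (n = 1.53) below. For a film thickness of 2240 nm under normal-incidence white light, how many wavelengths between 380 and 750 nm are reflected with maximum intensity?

6

Ray reflecting at the top interface goes from n = 1.55 toward n = 1.0: no phase shift.
At the lower boundary (n = 1.0 to n = 1.53) the reflected ray undergoes a half-wave phase shift.
Exactly one π shift → a net half-wave offset.
For bright reflection here: 2 n t = (m + ½) λ.
λ = 2 n t / (m + ½) = 4480 / (m + ½) nm.
m=5: 815 nm (IR); m=6: 689 nm (visible); m=7: 597 nm (visible); m=8: 527 nm (visible); m=9: 472 nm (visible); m=10: 427 nm (visible); m=11: 390 nm (visible); m=12: 358 nm (UV).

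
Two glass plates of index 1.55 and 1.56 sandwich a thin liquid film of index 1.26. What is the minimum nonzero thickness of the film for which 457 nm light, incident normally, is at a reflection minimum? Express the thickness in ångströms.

At the upper boundary (n = 1.55 to n = 1.26) the reflected ray undergoes no phase shift.
Bottom surface (1.26 → 1.56): reflection off a higher-index medium gives a half-wave phase shift.
The two reflections differ by half a wavelength.
For dark reflection here: 2 n t = m λ.
Minimum nonzero at m = 1: t = λ / (2 n) = 457 / (2 × 1.26) = 181 nm.

1813 Å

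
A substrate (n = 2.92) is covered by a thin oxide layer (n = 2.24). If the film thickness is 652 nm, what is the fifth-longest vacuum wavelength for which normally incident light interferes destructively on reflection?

649 nm

Ray reflecting at the top interface goes from n = 1.0 toward n = 2.24: a half-wave phase shift.
Bottom surface (2.24 → 2.92): reflection off a higher-index medium gives a half-wave phase shift.
The two reflections carry the same phase change, so no net offset.
With no net inversion, destructive interference in reflection requires 2 n t = (m + ½) λ.
λ = 2 n t / (m + ½). The fifth-longest wavelength is m = 4: λ = 2 × 2.24 × 652 / 4.50 = 649 nm.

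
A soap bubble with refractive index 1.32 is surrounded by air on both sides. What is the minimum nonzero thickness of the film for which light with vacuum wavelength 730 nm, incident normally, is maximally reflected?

Ray reflecting at the top interface goes from n = 1.0 toward n = 1.32: a half-wave phase shift.
Ray reflecting at the bottom interface goes from n = 1.32 toward n = 1.0: no phase shift.
Exactly one π shift → a net half-wave offset.
For maximum reflection here: 2 n t = (m + ½) λ.
Minimum at m = 0: t = λ / (4 n) = 730 / (4 × 1.32) = 138 nm.

138 nm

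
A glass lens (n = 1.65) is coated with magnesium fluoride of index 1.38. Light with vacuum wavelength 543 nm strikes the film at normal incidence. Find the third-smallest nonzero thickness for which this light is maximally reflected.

590 nm

Top surface (1.0 → 1.38): reflection off a higher-index medium gives a half-wave phase shift.
Ray reflecting at the bottom interface goes from n = 1.38 toward n = 1.65: a half-wave phase shift.
Net: no relative phase inversion (both shifts match).
For maximum reflection here: 2 n t = m λ.
The third-smallest nonzero thickness corresponds to m = 3: t = m λ / (2 n) = 3.00 × 543 / (2 × 1.38) = 590 nm.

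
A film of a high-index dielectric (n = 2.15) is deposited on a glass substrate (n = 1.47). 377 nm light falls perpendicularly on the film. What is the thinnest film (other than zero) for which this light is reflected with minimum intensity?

87.7 nm

Ray reflecting at the top interface goes from n = 1.0 toward n = 2.15: a half-wave phase shift.
Bottom surface (2.15 → 1.47): reflection off a lower-index medium gives no phase shift.
Net: one phase inversion between the two reflected rays.
So the condition for destructive reflection is 2 n t = m λ.
Minimum nonzero at m = 1: t = λ / (2 n) = 377 / (2 × 2.15) = 87.7 nm.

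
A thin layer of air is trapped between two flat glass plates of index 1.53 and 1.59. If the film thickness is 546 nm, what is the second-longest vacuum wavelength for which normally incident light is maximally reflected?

728 nm

Ray reflecting at the top interface goes from n = 1.53 toward n = 1.0: no phase shift.
Ray reflecting at the bottom interface goes from n = 1.0 toward n = 1.59: a half-wave phase shift.
Net: one phase inversion between the two reflected rays.
With one net inversion, constructive interference in reflection requires 2 n t = (m + ½) λ.
λ = 2 n t / (m + ½). The second-longest wavelength is m = 1: λ = 2 × 1.0 × 546 / 1.50 = 728 nm.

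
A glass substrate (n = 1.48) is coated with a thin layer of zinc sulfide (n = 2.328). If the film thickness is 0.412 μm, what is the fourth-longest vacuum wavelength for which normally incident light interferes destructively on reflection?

480 nm

Top surface (1.0 → 2.328): reflection off a higher-index medium gives a half-wave phase shift.
Ray reflecting at the bottom interface goes from n = 2.328 toward n = 1.48: no phase shift.
The two reflections differ by half a wavelength.
So the condition for destructive reflection is 2 n t = m λ.
λ = 2 n t / m. The fourth-longest wavelength is m = 4: λ = 2 × 2.328 × 412 / 4.00 = 480 nm.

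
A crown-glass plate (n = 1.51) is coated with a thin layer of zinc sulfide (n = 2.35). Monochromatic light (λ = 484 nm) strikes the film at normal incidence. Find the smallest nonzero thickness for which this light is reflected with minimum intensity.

At the upper boundary (n = 1.0 to n = 2.35) the reflected ray undergoes a half-wave phase shift.
Ray reflecting at the bottom interface goes from n = 2.35 toward n = 1.51: no phase shift.
Net: one phase inversion between the two reflected rays.
So the condition for destructive reflection is 2 n t = m λ.
The smallest nonzero thickness corresponds to m = 1: t = m λ / (2 n) = 1.00 × 484 / (2 × 2.35) = 103 nm.

103 nm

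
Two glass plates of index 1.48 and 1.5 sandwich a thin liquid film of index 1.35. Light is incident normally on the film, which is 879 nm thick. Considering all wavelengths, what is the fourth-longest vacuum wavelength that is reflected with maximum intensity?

At the upper boundary (n = 1.48 to n = 1.35) the reflected ray undergoes no phase shift.
At the lower boundary (n = 1.35 to n = 1.5) the reflected ray undergoes a half-wave phase shift.
The two reflections differ by half a wavelength.
With one net inversion, constructive interference in reflection requires 2 n t = (m + ½) λ.
λ = 2 n t / (m + ½). The fourth-longest wavelength is m = 3: λ = 2 × 1.35 × 879 / 3.50 = 678 nm.

678 nm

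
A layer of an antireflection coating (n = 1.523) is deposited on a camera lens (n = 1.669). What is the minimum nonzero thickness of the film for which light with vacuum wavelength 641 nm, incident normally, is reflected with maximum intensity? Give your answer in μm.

0.210 μm

Top surface (1.0 → 1.523): reflection off a higher-index medium gives a half-wave phase shift.
At the lower boundary (n = 1.523 to n = 1.669) the reflected ray undergoes a half-wave phase shift.
The two reflections carry the same phase change, so no net offset.
For maximum reflection here: 2 n t = m λ.
Minimum nonzero at m = 1: t = λ / (2 n) = 641 / (2 × 1.523) = 210 nm.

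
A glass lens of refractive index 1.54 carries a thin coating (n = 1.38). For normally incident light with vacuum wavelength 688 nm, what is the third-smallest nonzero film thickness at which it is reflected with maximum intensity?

748 nm

Top surface (1.0 → 1.38): reflection off a higher-index medium gives a half-wave phase shift.
Ray reflecting at the bottom interface goes from n = 1.38 toward n = 1.54: a half-wave phase shift.
Zero or two π shifts → no net half-wave offset.
For bright reflection here: 2 n t = m λ.
The third-smallest nonzero thickness corresponds to m = 3: t = m λ / (2 n) = 3.00 × 688 / (2 × 1.38) = 748 nm.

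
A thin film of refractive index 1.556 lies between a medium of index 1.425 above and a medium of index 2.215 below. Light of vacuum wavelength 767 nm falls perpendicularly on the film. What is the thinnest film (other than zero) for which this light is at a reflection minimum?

At the upper boundary (n = 1.425 to n = 1.556) the reflected ray undergoes a half-wave phase shift.
Bottom surface (1.556 → 2.215): reflection off a higher-index medium gives a half-wave phase shift.
The two reflections carry the same phase change, so no net offset.
So the condition for destructive reflection is 2 n t = (m + ½) λ.
Minimum at m = 0: t = λ / (4 n) = 767 / (4 × 1.556) = 123 nm.

123 nm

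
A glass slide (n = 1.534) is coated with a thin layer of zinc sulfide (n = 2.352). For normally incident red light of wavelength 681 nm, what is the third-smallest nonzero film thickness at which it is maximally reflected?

At the upper boundary (n = 1.0 to n = 2.352) the reflected ray undergoes a half-wave phase shift.
At the lower boundary (n = 2.352 to n = 1.534) the reflected ray undergoes no phase shift.
Net: one phase inversion between the two reflected rays.
So the condition for constructive reflection is 2 n t = (m + ½) λ.
The third-smallest nonzero thickness corresponds to m = 2: t = (m + ½) λ / (2 n) = 2.50 × 681 / (2 × 2.352) = 362 nm.

362 nm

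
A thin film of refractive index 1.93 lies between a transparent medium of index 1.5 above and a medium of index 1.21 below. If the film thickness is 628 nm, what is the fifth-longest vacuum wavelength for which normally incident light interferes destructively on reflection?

485 nm

At the upper boundary (n = 1.5 to n = 1.93) the reflected ray undergoes a half-wave phase shift.
At the lower boundary (n = 1.93 to n = 1.21) the reflected ray undergoes no phase shift.
Exactly one π shift → a net half-wave offset.
So the condition for destructive reflection is 2 n t = m λ.
λ = 2 n t / m. The fifth-longest wavelength is m = 5: λ = 2 × 1.93 × 628 / 5.00 = 485 nm.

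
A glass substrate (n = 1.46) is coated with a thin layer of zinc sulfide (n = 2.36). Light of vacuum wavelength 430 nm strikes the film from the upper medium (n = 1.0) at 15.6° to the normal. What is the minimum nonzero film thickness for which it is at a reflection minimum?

Ray reflecting at the top interface goes from n = 1.0 toward n = 2.36: a half-wave phase shift.
Ray reflecting at the bottom interface goes from n = 2.36 toward n = 1.46: no phase shift.
The two reflections differ by half a wavelength.
So the condition for destructive reflection is 2 n t cos θ_r = m λ.
Snell's law: 1.0 sin 15.6° = 2.36 sin θ_r → sin θ_r = 0.114, cos θ_r = 0.993.
Minimum nonzero at m = 1: t = λ / (2 n cos θ_r) = 430 / (2 × 2.36 × 0.993) = 91.7 nm.

91.7 nm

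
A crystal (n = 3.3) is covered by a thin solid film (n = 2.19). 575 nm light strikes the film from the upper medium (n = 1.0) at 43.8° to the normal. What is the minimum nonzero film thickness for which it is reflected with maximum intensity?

138 nm

At the upper boundary (n = 1.0 to n = 2.19) the reflected ray undergoes a half-wave phase shift.
At the lower boundary (n = 2.19 to n = 3.3) the reflected ray undergoes a half-wave phase shift.
Zero or two π shifts → no net half-wave offset.
For strong reflection here: 2 n t cos θ_r = m λ.
Snell's law: 1.0 sin 43.8° = 2.19 sin θ_r → sin θ_r = 0.316, cos θ_r = 0.949.
Minimum nonzero at m = 1: t = λ / (2 n cos θ_r) = 575 / (2 × 2.19 × 0.949) = 138 nm.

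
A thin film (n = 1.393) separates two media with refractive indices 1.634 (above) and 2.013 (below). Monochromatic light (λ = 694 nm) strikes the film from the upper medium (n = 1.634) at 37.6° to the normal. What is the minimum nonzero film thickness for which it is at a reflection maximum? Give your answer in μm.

Ray reflecting at the top interface goes from n = 1.634 toward n = 1.393: no phase shift.
At the lower boundary (n = 1.393 to n = 2.013) the reflected ray undergoes a half-wave phase shift.
Net: one phase inversion between the two reflected rays.
For bright reflection here: 2 n t cos θ_r = (m + ½) λ.
Snell's law: 1.634 sin 37.6° = 1.393 sin θ_r → sin θ_r = 0.716, cos θ_r = 0.698.
Minimum at m = 0: t = λ / (4 n cos θ_r) = 694 / (4 × 1.393 × 0.698) = 178 nm.

0.178 μm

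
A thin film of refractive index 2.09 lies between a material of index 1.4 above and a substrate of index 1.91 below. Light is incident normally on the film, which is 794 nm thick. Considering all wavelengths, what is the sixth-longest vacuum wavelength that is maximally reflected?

603 nm

At the upper boundary (n = 1.4 to n = 2.09) the reflected ray undergoes a half-wave phase shift.
Bottom surface (2.09 → 1.91): reflection off a lower-index medium gives no phase shift.
Exactly one π shift → a net half-wave offset.
With one net inversion, constructive interference in reflection requires 2 n t = (m + ½) λ.
λ = 2 n t / (m + ½). The sixth-longest wavelength is m = 5: λ = 2 × 2.09 × 794 / 5.50 = 603 nm.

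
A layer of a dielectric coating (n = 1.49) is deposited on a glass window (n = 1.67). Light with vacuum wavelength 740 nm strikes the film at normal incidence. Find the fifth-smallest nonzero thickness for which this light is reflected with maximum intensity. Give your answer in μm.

1.24 μm

Top surface (1.0 → 1.49): reflection off a higher-index medium gives a half-wave phase shift.
Ray reflecting at the bottom interface goes from n = 1.49 toward n = 1.67: a half-wave phase shift.
The two reflections carry the same phase change, so no net offset.
For maximum reflection here: 2 n t = m λ.
The fifth-smallest nonzero thickness corresponds to m = 5: t = m λ / (2 n) = 5.00 × 740 / (2 × 1.49) = 1242 nm.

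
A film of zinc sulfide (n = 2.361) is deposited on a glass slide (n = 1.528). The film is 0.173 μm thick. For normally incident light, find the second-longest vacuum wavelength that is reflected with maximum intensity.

Top surface (1.0 → 2.361): reflection off a higher-index medium gives a half-wave phase shift.
At the lower boundary (n = 2.361 to n = 1.528) the reflected ray undergoes no phase shift.
The two reflections differ by half a wavelength.
With one net inversion, constructive interference in reflection requires 2 n t = (m + ½) λ.
λ = 2 n t / (m + ½). The second-longest wavelength is m = 1: λ = 2 × 2.361 × 173 / 1.50 = 545 nm.

545 nm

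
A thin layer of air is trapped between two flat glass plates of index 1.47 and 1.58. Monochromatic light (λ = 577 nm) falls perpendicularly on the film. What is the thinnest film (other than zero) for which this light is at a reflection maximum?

Top surface (1.47 → 1.0): reflection off a lower-index medium gives no phase shift.
Bottom surface (1.0 → 1.58): reflection off a higher-index medium gives a half-wave phase shift.
Exactly one π shift → a net half-wave offset.
For bright reflection here: 2 n t = (m + ½) λ.
Minimum at m = 0: t = λ / (4 n) = 577 / (4 × 1.0) = 144 nm.

144 nm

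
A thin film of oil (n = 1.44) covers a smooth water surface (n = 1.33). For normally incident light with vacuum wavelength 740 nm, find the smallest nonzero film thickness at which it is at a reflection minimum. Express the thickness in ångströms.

Top surface (1.0 → 1.44): reflection off a higher-index medium gives a half-wave phase shift.
Bottom surface (1.44 → 1.33): reflection off a lower-index medium gives no phase shift.
Net: one phase inversion between the two reflected rays.
For minimum reflection here: 2 n t = m λ.
Minimum nonzero at m = 1: t = λ / (2 n) = 740 / (2 × 1.44) = 257 nm.

2569 Å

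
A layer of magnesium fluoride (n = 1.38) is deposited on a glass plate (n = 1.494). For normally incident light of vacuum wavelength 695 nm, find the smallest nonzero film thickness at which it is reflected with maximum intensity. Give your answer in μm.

Top surface (1.0 → 1.38): reflection off a higher-index medium gives a half-wave phase shift.
Ray reflecting at the bottom interface goes from n = 1.38 toward n = 1.494: a half-wave phase shift.
The two reflections carry the same phase change, so no net offset.
For bright reflection here: 2 n t = m λ.
Minimum nonzero at m = 1: t = λ / (2 n) = 695 / (2 × 1.38) = 252 nm.

0.252 μm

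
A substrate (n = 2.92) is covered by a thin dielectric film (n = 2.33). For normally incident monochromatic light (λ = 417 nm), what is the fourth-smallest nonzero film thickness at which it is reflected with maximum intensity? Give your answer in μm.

0.358 μm

Ray reflecting at the top interface goes from n = 1.0 toward n = 2.33: a half-wave phase shift.
Ray reflecting at the bottom interface goes from n = 2.33 toward n = 2.92: a half-wave phase shift.
Zero or two π shifts → no net half-wave offset.
For bright reflection here: 2 n t = m λ.
The fourth-smallest nonzero thickness corresponds to m = 4: t = m λ / (2 n) = 4.00 × 417 / (2 × 2.33) = 358 nm.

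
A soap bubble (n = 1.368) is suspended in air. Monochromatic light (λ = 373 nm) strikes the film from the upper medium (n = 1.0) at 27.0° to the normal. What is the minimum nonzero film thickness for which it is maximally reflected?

72.3 nm

Top surface (1.0 → 1.368): reflection off a higher-index medium gives a half-wave phase shift.
At the lower boundary (n = 1.368 to n = 1.0) the reflected ray undergoes no phase shift.
The two reflections differ by half a wavelength.
With one net inversion, constructive interference in reflection requires 2 n t cos θ_r = (m + ½) λ.
Snell's law: 1.0 sin 27.0° = 1.368 sin θ_r → sin θ_r = 0.332, cos θ_r = 0.943.
Minimum at m = 0: t = λ / (4 n cos θ_r) = 373 / (4 × 1.368 × 0.943) = 72.3 nm.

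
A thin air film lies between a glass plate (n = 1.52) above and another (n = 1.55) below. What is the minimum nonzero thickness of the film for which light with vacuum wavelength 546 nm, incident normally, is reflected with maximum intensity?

Top surface (1.52 → 1.0): reflection off a lower-index medium gives no phase shift.
At the lower boundary (n = 1.0 to n = 1.55) the reflected ray undergoes a half-wave phase shift.
The two reflections differ by half a wavelength.
With one net inversion, constructive interference in reflection requires 2 n t = (m + ½) λ.
Minimum at m = 0: t = λ / (4 n) = 546 / (4 × 1.0) = 137 nm.

137 nm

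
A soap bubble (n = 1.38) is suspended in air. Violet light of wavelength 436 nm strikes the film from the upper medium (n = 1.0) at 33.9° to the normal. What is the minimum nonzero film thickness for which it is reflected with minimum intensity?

At the upper boundary (n = 1.0 to n = 1.38) the reflected ray undergoes a half-wave phase shift.
Ray reflecting at the bottom interface goes from n = 1.38 toward n = 1.0: no phase shift.
Exactly one π shift → a net half-wave offset.
So the condition for destructive reflection is 2 n t cos θ_r = m λ.
Snell's law: 1.0 sin 33.9° = 1.38 sin θ_r → sin θ_r = 0.404, cos θ_r = 0.915.
Minimum nonzero at m = 1: t = λ / (2 n cos θ_r) = 436 / (2 × 1.38 × 0.915) = 173 nm.

173 nm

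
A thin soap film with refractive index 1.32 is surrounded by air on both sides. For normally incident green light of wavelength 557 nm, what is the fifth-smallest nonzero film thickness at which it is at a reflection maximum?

949 nm

At the upper boundary (n = 1.0 to n = 1.32) the reflected ray undergoes a half-wave phase shift.
At the lower boundary (n = 1.32 to n = 1.0) the reflected ray undergoes no phase shift.
The two reflections differ by half a wavelength.
For bright reflection here: 2 n t = (m + ½) λ.
The fifth-smallest nonzero thickness corresponds to m = 4: t = (m + ½) λ / (2 n) = 4.50 × 557 / (2 × 1.32) = 949 nm.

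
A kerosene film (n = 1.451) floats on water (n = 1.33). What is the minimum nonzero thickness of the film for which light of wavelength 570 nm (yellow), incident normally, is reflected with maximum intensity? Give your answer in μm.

0.0982 μm

At the upper boundary (n = 1.0 to n = 1.451) the reflected ray undergoes a half-wave phase shift.
Bottom surface (1.451 → 1.33): reflection off a lower-index medium gives no phase shift.
Exactly one π shift → a net half-wave offset.
With one net inversion, constructive interference in reflection requires 2 n t = (m + ½) λ.
Minimum at m = 0: t = λ / (4 n) = 570 / (4 × 1.451) = 98.2 nm.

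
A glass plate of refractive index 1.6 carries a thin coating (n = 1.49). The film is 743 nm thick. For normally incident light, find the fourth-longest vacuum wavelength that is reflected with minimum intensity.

633 nm

Ray reflecting at the top interface goes from n = 1.0 toward n = 1.49: a half-wave phase shift.
Bottom surface (1.49 → 1.6): reflection off a higher-index medium gives a half-wave phase shift.
Zero or two π shifts → no net half-wave offset.
For weak reflection here: 2 n t = (m + ½) λ.
λ = 2 n t / (m + ½). The fourth-longest wavelength is m = 3: λ = 2 × 1.49 × 743 / 3.50 = 633 nm.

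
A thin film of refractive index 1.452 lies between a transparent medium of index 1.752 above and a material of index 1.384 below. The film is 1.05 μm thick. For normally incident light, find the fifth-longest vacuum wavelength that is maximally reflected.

Top surface (1.752 → 1.452): reflection off a lower-index medium gives no phase shift.
Ray reflecting at the bottom interface goes from n = 1.452 toward n = 1.384: no phase shift.
Zero or two π shifts → no net half-wave offset.
So the condition for constructive reflection is 2 n t = m λ.
λ = 2 n t / m. The fifth-longest wavelength is m = 5: λ = 2 × 1.452 × 1050 / 5.00 = 610 nm.

610 nm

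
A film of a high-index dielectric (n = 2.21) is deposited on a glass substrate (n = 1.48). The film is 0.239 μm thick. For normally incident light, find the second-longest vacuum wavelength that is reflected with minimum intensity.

At the upper boundary (n = 1.0 to n = 2.21) the reflected ray undergoes a half-wave phase shift.
Bottom surface (2.21 → 1.48): reflection off a lower-index medium gives no phase shift.
Exactly one π shift → a net half-wave offset.
With one net inversion, destructive interference in reflection requires 2 n t = m λ.
λ = 2 n t / m. The second-longest wavelength is m = 2: λ = 2 × 2.21 × 239 / 2.00 = 528 nm.

528 nm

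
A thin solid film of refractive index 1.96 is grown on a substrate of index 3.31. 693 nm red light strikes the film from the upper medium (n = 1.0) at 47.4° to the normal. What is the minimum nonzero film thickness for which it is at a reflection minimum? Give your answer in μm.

0.0954 μm

Top surface (1.0 → 1.96): reflection off a higher-index medium gives a half-wave phase shift.
Ray reflecting at the bottom interface goes from n = 1.96 toward n = 3.31: a half-wave phase shift.
Zero or two π shifts → no net half-wave offset.
For dark reflection here: 2 n t cos θ_r = (m + ½) λ.
Snell's law: 1.0 sin 47.4° = 1.96 sin θ_r → sin θ_r = 0.376, cos θ_r = 0.927.
Minimum at m = 0: t = λ / (4 n cos θ_r) = 693 / (4 × 1.96 × 0.927) = 95.4 nm.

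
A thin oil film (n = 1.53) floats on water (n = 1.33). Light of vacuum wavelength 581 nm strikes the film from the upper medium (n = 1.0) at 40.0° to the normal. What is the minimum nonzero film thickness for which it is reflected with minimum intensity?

209 nm

Ray reflecting at the top interface goes from n = 1.0 toward n = 1.53: a half-wave phase shift.
Bottom surface (1.53 → 1.33): reflection off a lower-index medium gives no phase shift.
Exactly one π shift → a net half-wave offset.
So the condition for destructive reflection is 2 n t cos θ_r = m λ.
Snell's law: 1.0 sin 40.0° = 1.53 sin θ_r → sin θ_r = 0.420, cos θ_r = 0.907.
Minimum nonzero at m = 1: t = λ / (2 n cos θ_r) = 581 / (2 × 1.53 × 0.907) = 209 nm.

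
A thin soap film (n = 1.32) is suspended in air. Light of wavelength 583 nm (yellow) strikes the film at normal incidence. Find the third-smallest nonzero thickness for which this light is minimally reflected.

663 nm

At the upper boundary (n = 1.0 to n = 1.32) the reflected ray undergoes a half-wave phase shift.
At the lower boundary (n = 1.32 to n = 1.0) the reflected ray undergoes no phase shift.
Exactly one π shift → a net half-wave offset.
For minimum reflection here: 2 n t = m λ.
The third-smallest nonzero thickness corresponds to m = 3: t = m λ / (2 n) = 3.00 × 583 / (2 × 1.32) = 663 nm.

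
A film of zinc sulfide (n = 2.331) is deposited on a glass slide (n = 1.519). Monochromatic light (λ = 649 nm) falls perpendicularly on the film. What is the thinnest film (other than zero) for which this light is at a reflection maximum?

69.6 nm

Top surface (1.0 → 2.331): reflection off a higher-index medium gives a half-wave phase shift.
At the lower boundary (n = 2.331 to n = 1.519) the reflected ray undergoes no phase shift.
Net: one phase inversion between the two reflected rays.
So the condition for constructive reflection is 2 n t = (m + ½) λ.
Minimum at m = 0: t = λ / (4 n) = 649 / (4 × 2.331) = 69.6 nm.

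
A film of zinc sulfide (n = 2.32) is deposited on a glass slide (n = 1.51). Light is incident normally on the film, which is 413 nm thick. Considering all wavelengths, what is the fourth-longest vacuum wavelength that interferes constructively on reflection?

Ray reflecting at the top interface goes from n = 1.0 toward n = 2.32: a half-wave phase shift.
At the lower boundary (n = 2.32 to n = 1.51) the reflected ray undergoes no phase shift.
Exactly one π shift → a net half-wave offset.
With one net inversion, constructive interference in reflection requires 2 n t = (m + ½) λ.
λ = 2 n t / (m + ½). The fourth-longest wavelength is m = 3: λ = 2 × 2.32 × 413 / 3.50 = 548 nm.

548 nm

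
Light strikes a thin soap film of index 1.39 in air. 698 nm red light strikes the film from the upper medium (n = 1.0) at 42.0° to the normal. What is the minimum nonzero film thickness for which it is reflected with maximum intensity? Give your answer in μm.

0.143 μm

Top surface (1.0 → 1.39): reflection off a higher-index medium gives a half-wave phase shift.
Ray reflecting at the bottom interface goes from n = 1.39 toward n = 1.0: no phase shift.
The two reflections differ by half a wavelength.
With one net inversion, constructive interference in reflection requires 2 n t cos θ_r = (m + ½) λ.
Snell's law: 1.0 sin 42.0° = 1.39 sin θ_r → sin θ_r = 0.481, cos θ_r = 0.877.
Minimum at m = 0: t = λ / (4 n cos θ_r) = 698 / (4 × 1.39 × 0.877) = 143 nm.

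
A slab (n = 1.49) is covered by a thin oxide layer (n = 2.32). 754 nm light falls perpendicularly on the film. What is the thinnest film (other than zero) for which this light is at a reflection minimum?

163 nm

At the upper boundary (n = 1.0 to n = 2.32) the reflected ray undergoes a half-wave phase shift.
Ray reflecting at the bottom interface goes from n = 2.32 toward n = 1.49: no phase shift.
Net: one phase inversion between the two reflected rays.
For dark reflection here: 2 n t = m λ.
Minimum nonzero at m = 1: t = λ / (2 n) = 754 / (2 × 2.32) = 163 nm.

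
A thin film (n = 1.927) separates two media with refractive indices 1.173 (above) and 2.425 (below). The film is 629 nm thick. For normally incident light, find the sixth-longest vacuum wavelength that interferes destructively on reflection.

441 nm

At the upper boundary (n = 1.173 to n = 1.927) the reflected ray undergoes a half-wave phase shift.
At the lower boundary (n = 1.927 to n = 2.425) the reflected ray undergoes a half-wave phase shift.
The two reflections carry the same phase change, so no net offset.
For dark reflection here: 2 n t = (m + ½) λ.
λ = 2 n t / (m + ½). The sixth-longest wavelength is m = 5: λ = 2 × 1.927 × 629 / 5.50 = 441 nm.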